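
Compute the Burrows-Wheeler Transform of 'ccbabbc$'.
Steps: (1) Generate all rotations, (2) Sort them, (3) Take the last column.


Rotations (sorted):
  0: $ccbabbc -> last char: c
  1: abbc$ccb -> last char: b
  2: babbc$cc -> last char: c
  3: bbc$ccba -> last char: a
  4: bc$ccbab -> last char: b
  5: c$ccbabb -> last char: b
  6: cbabbc$c -> last char: c
  7: ccbabbc$ -> last char: $


BWT = cbcabbc$


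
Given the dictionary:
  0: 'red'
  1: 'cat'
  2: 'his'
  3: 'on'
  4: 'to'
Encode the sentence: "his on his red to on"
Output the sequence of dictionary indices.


Look up each word in the dictionary:
  'his' -> 2
  'on' -> 3
  'his' -> 2
  'red' -> 0
  'to' -> 4
  'on' -> 3

Encoded: [2, 3, 2, 0, 4, 3]


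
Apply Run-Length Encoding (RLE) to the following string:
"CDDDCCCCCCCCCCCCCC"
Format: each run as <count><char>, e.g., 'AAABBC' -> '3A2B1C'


Scanning runs left to right:
  i=0: run of 'C' x 1 -> '1C'
  i=1: run of 'D' x 3 -> '3D'
  i=4: run of 'C' x 14 -> '14C'

RLE = 1C3D14C


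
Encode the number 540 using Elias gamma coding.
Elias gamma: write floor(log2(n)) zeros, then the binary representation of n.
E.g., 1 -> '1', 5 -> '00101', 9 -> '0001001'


num_bits = floor(log2(540)) + 1 = 10
leading_zeros = num_bits - 1 = 9
binary(540) = 1000011100

Elias gamma(540) = '000000000' + '1000011100' = 0000000001000011100 (19 bits)


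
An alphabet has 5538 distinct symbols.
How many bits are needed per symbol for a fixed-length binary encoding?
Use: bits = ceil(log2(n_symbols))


log2(5538) = 12.4351
Bracket: 2^12 = 4096 < 5538 <= 2^13 = 8192
So ceil(log2(5538)) = 13

bits = ceil(log2(5538)) = ceil(12.4351) = 13 bits


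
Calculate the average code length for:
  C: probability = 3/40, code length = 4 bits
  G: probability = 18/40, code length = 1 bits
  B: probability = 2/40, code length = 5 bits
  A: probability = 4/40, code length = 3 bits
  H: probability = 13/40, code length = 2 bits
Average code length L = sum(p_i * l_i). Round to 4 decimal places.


Weighted contributions p_i * l_i:
  C: (3/40) * 4 = 12/40
  G: (18/40) * 1 = 18/40
  B: (2/40) * 5 = 10/40
  A: (4/40) * 3 = 12/40
  H: (13/40) * 2 = 26/40
Sum = (12 + 18 + 10 + 12 + 26)/40 = 78/40

L = 78/40 = 1.9500 bits/symbol


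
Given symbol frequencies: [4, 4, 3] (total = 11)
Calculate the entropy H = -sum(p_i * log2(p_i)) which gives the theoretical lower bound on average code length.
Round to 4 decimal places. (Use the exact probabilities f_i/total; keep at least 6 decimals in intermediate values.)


Per-symbol terms -p_i * log2(p_i) with p_i = f_i/11:
  p = 4/11 = 0.363636: log2(p) = -1.459432, -p*log2(p) = 0.530702
  p = 4/11 = 0.363636: log2(p) = -1.459432, -p*log2(p) = 0.530702
  p = 3/11 = 0.272727: log2(p) = -1.874469, -p*log2(p) = 0.511219
H = 0.530702 + 0.530702 + 0.511219 = 1.572623

H = 1.5726 bits/symbol


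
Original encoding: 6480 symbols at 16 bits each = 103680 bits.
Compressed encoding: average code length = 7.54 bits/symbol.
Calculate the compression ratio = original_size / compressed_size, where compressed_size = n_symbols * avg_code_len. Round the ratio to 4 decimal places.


original_size = n_symbols * orig_bits = 6480 * 16 = 103680 bits
compressed_size = n_symbols * avg_code_len = 6480 * 7.54 = 48859.2 bits
ratio = original_size / compressed_size = 103680 / 48859.2 = 2.122

Compression ratio = 2.122


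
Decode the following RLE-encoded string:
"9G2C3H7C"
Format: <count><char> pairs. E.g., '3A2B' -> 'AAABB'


Expanding each <count><char> pair:
  9G -> 'GGGGGGGGG'
  2C -> 'CC'
  3H -> 'HHH'
  7C -> 'CCCCCCC'

Decoded = GGGGGGGGGCCHHHCCCCCCC


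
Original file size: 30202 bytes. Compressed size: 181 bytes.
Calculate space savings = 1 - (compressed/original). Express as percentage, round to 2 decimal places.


ratio = compressed/original = 181/30202 = 0.005993
savings = 1 - ratio = 1 - 0.005993 = 0.994007
as a percentage: 0.994007 * 100 = 99.4%

Space savings = 1 - 181/30202 = 99.4%


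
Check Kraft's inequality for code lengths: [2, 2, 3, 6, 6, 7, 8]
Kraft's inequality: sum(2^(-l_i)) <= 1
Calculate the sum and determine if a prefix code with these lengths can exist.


Sum = 2^(-2) + 2^(-2) + 2^(-3) + 2^(-6) + 2^(-6) + 2^(-7) + 2^(-8)
    = 0.25 + 0.25 + 0.125 + 0.015625 + 0.015625 + 0.0078125 + 0.00390625
    = 171/256 = 0.66796875
Since 0.66796875 <= 1, Kraft's inequality IS satisfied.
A prefix code with these lengths CAN exist.

Kraft sum = 0.66796875. Satisfied.


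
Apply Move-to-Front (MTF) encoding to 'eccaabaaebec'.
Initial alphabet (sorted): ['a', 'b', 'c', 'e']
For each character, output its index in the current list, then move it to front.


MTF encoding:
'e': index 3 in ['a', 'b', 'c', 'e'] -> ['e', 'a', 'b', 'c']
'c': index 3 in ['e', 'a', 'b', 'c'] -> ['c', 'e', 'a', 'b']
'c': index 0 in ['c', 'e', 'a', 'b'] -> ['c', 'e', 'a', 'b']
'a': index 2 in ['c', 'e', 'a', 'b'] -> ['a', 'c', 'e', 'b']
'a': index 0 in ['a', 'c', 'e', 'b'] -> ['a', 'c', 'e', 'b']
'b': index 3 in ['a', 'c', 'e', 'b'] -> ['b', 'a', 'c', 'e']
'a': index 1 in ['b', 'a', 'c', 'e'] -> ['a', 'b', 'c', 'e']
'a': index 0 in ['a', 'b', 'c', 'e'] -> ['a', 'b', 'c', 'e']
'e': index 3 in ['a', 'b', 'c', 'e'] -> ['e', 'a', 'b', 'c']
'b': index 2 in ['e', 'a', 'b', 'c'] -> ['b', 'e', 'a', 'c']
'e': index 1 in ['b', 'e', 'a', 'c'] -> ['e', 'b', 'a', 'c']
'c': index 3 in ['e', 'b', 'a', 'c'] -> ['c', 'e', 'b', 'a']


Output: [3, 3, 0, 2, 0, 3, 1, 0, 3, 2, 1, 3]


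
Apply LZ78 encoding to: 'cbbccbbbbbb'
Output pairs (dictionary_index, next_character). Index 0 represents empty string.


LZ78 encoding steps:
Dictionary: {0: ''}
Step 1: w='' (idx 0), next='c' -> output (0, 'c'), add 'c' as idx 1
Step 2: w='' (idx 0), next='b' -> output (0, 'b'), add 'b' as idx 2
Step 3: w='b' (idx 2), next='c' -> output (2, 'c'), add 'bc' as idx 3
Step 4: w='c' (idx 1), next='b' -> output (1, 'b'), add 'cb' as idx 4
Step 5: w='b' (idx 2), next='b' -> output (2, 'b'), add 'bb' as idx 5
Step 6: w='bb' (idx 5), next='b' -> output (5, 'b'), add 'bbb' as idx 6


Encoded: [(0, 'c'), (0, 'b'), (2, 'c'), (1, 'b'), (2, 'b'), (5, 'b')]


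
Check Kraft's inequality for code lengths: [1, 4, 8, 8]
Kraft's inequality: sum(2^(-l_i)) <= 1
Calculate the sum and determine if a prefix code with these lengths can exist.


Sum = 2^(-1) + 2^(-4) + 2^(-8) + 2^(-8)
    = 0.5 + 0.0625 + 0.00390625 + 0.00390625
    = 146/256 = 0.5703125
Since 0.5703125 <= 1, Kraft's inequality IS satisfied.
A prefix code with these lengths CAN exist.

Kraft sum = 0.5703125. Satisfied.


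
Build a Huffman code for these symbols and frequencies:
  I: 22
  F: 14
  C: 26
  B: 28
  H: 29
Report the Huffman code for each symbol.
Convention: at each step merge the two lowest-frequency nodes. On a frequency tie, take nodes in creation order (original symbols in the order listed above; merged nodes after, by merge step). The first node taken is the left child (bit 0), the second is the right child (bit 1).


Huffman tree construction:
Step 1: Merge F(14) + I(22) = 36
Step 2: Merge C(26) + B(28) = 54
Step 3: Merge H(29) + (F+I)(36) = 65
Step 4: Merge (C+B)(54) + (H+(F+I))(65) = 119
Read each symbol's code off the tree from the root (left child = 0, right child = 1).

Codes:
  I: 111 (length 3)
  F: 110 (length 3)
  C: 00 (length 2)
  B: 01 (length 2)
  H: 10 (length 2)
Average code length: 274/119 = 2.3025 bits/symbol


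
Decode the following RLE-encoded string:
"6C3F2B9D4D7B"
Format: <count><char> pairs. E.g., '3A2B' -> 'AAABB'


Expanding each <count><char> pair:
  6C -> 'CCCCCC'
  3F -> 'FFF'
  2B -> 'BB'
  9D -> 'DDDDDDDDD'
  4D -> 'DDDD'
  7B -> 'BBBBBBB'

Decoded = CCCCCCFFFBBDDDDDDDDDDDDDBBBBBBB


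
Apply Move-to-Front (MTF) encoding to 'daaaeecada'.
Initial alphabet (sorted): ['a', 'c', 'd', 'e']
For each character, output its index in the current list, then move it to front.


MTF encoding:
'd': index 2 in ['a', 'c', 'd', 'e'] -> ['d', 'a', 'c', 'e']
'a': index 1 in ['d', 'a', 'c', 'e'] -> ['a', 'd', 'c', 'e']
'a': index 0 in ['a', 'd', 'c', 'e'] -> ['a', 'd', 'c', 'e']
'a': index 0 in ['a', 'd', 'c', 'e'] -> ['a', 'd', 'c', 'e']
'e': index 3 in ['a', 'd', 'c', 'e'] -> ['e', 'a', 'd', 'c']
'e': index 0 in ['e', 'a', 'd', 'c'] -> ['e', 'a', 'd', 'c']
'c': index 3 in ['e', 'a', 'd', 'c'] -> ['c', 'e', 'a', 'd']
'a': index 2 in ['c', 'e', 'a', 'd'] -> ['a', 'c', 'e', 'd']
'd': index 3 in ['a', 'c', 'e', 'd'] -> ['d', 'a', 'c', 'e']
'a': index 1 in ['d', 'a', 'c', 'e'] -> ['a', 'd', 'c', 'e']


Output: [2, 1, 0, 0, 3, 0, 3, 2, 3, 1]


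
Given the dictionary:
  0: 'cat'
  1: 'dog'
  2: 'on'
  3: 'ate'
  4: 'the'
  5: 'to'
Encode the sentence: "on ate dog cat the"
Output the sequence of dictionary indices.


Look up each word in the dictionary:
  'on' -> 2
  'ate' -> 3
  'dog' -> 1
  'cat' -> 0
  'the' -> 4

Encoded: [2, 3, 1, 0, 4]


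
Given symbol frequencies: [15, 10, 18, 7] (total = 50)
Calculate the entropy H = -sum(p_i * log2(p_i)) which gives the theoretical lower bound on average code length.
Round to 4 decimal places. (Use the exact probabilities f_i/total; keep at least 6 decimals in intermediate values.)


Per-symbol terms -p_i * log2(p_i) with p_i = f_i/50:
  p = 15/50 = 0.300000: log2(p) = -1.736966, -p*log2(p) = 0.521090
  p = 10/50 = 0.200000: log2(p) = -2.321928, -p*log2(p) = 0.464386
  p = 18/50 = 0.360000: log2(p) = -1.473931, -p*log2(p) = 0.530615
  p = 7/50 = 0.140000: log2(p) = -2.836501, -p*log2(p) = 0.397110
H = 0.521090 + 0.464386 + 0.530615 + 0.397110 = 1.913201

H = 1.9132 bits/symbol


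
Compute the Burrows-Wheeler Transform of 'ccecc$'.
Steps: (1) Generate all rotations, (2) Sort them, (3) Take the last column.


Rotations (sorted):
  0: $ccecc -> last char: c
  1: c$ccec -> last char: c
  2: cc$cce -> last char: e
  3: ccecc$ -> last char: $
  4: cecc$c -> last char: c
  5: ecc$cc -> last char: c


BWT = cce$cc


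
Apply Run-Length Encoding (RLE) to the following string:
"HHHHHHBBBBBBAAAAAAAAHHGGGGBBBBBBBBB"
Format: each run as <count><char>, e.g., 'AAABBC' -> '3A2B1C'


Scanning runs left to right:
  i=0: run of 'H' x 6 -> '6H'
  i=6: run of 'B' x 6 -> '6B'
  i=12: run of 'A' x 8 -> '8A'
  i=20: run of 'H' x 2 -> '2H'
  i=22: run of 'G' x 4 -> '4G'
  i=26: run of 'B' x 9 -> '9B'

RLE = 6H6B8A2H4G9B


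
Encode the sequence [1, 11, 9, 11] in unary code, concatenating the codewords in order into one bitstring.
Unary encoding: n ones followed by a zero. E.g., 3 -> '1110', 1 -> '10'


Encode each number as n ones followed by a terminating 0:
  1 -> 10 (2 bits)
  11 -> 111111111110 (12 bits)
  9 -> 1111111110 (10 bits)
  11 -> 111111111110 (12 bits)
Total length = 2 + 12 + 10 + 12 = 36 bits.

Unary([1, 11, 9, 11]) = 101111111111101111111110111111111110 (36 bits)


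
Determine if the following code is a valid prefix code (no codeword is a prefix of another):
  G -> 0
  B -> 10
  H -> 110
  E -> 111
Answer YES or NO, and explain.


Checking each pair (does one codeword prefix another?):
  G='0' vs B='10': no prefix
  G='0' vs H='110': no prefix
  G='0' vs E='111': no prefix
  B='10' vs G='0': no prefix
  B='10' vs H='110': no prefix
  B='10' vs E='111': no prefix
  H='110' vs G='0': no prefix
  H='110' vs B='10': no prefix
  H='110' vs E='111': no prefix
  E='111' vs G='0': no prefix
  E='111' vs B='10': no prefix
  E='111' vs H='110': no prefix
No violation found over all pairs.

YES -- this is a valid prefix code. No codeword is a prefix of any other codeword.


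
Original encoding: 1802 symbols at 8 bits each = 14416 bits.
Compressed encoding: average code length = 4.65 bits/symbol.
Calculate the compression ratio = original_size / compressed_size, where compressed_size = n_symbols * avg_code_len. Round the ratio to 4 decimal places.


original_size = n_symbols * orig_bits = 1802 * 8 = 14416 bits
compressed_size = n_symbols * avg_code_len = 1802 * 4.65 = 8379.3 bits
ratio = original_size / compressed_size = 14416 / 8379.3 = 1.7204

Compression ratio = 1.7204


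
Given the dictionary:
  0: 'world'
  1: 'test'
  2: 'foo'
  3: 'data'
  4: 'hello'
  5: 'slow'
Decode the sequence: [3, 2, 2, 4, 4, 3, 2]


Look up each index in the dictionary:
  3 -> 'data'
  2 -> 'foo'
  2 -> 'foo'
  4 -> 'hello'
  4 -> 'hello'
  3 -> 'data'
  2 -> 'foo'

Decoded: "data foo foo hello hello data foo"


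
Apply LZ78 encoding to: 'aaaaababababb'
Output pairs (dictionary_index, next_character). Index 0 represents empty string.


LZ78 encoding steps:
Dictionary: {0: ''}
Step 1: w='' (idx 0), next='a' -> output (0, 'a'), add 'a' as idx 1
Step 2: w='a' (idx 1), next='a' -> output (1, 'a'), add 'aa' as idx 2
Step 3: w='aa' (idx 2), next='b' -> output (2, 'b'), add 'aab' as idx 3
Step 4: w='a' (idx 1), next='b' -> output (1, 'b'), add 'ab' as idx 4
Step 5: w='ab' (idx 4), next='a' -> output (4, 'a'), add 'aba' as idx 5
Step 6: w='' (idx 0), next='b' -> output (0, 'b'), add 'b' as idx 6
Step 7: w='b' (idx 6), end of input -> output (6, '')


Encoded: [(0, 'a'), (1, 'a'), (2, 'b'), (1, 'b'), (4, 'a'), (0, 'b'), (6, '')]


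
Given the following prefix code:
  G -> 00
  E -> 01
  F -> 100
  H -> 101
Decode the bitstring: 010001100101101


Decoding step by step:
Bits 01 -> E
Bits 00 -> G
Bits 01 -> E
Bits 100 -> F
Bits 101 -> H
Bits 101 -> H


Decoded message: EGEFHH


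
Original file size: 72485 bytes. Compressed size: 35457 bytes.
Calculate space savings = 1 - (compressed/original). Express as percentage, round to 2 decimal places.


ratio = compressed/original = 35457/72485 = 0.489163
savings = 1 - ratio = 1 - 0.489163 = 0.510837
as a percentage: 0.510837 * 100 = 51.08%

Space savings = 1 - 35457/72485 = 51.08%


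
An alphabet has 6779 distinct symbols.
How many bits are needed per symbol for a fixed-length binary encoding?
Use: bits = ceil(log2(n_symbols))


log2(6779) = 12.7269
Bracket: 2^12 = 4096 < 6779 <= 2^13 = 8192
So ceil(log2(6779)) = 13

bits = ceil(log2(6779)) = ceil(12.7269) = 13 bits


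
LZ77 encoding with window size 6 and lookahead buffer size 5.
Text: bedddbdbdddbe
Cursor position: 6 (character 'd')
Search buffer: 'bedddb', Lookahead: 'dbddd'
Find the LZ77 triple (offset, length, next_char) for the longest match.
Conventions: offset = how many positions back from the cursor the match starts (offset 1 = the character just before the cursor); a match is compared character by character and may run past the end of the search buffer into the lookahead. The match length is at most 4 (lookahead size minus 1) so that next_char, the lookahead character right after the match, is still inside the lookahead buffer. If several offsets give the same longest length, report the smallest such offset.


Try each offset into the search buffer:
  offset=1 (pos 5, char 'b'): match length 0
  offset=2 (pos 4, char 'd'): match length 3
  offset=3 (pos 3, char 'd'): match length 1
  offset=4 (pos 2, char 'd'): match length 1
  offset=5 (pos 1, char 'e'): match length 0
  offset=6 (pos 0, char 'b'): match length 0
Longest match has length 3 at offset 2.
next_char = character at position 6 + 3 = 9 -> 'd'

Best match: offset=2, length=3 (matching 'dbd' starting at position 4)
LZ77 triple: (2, 3, 'd')


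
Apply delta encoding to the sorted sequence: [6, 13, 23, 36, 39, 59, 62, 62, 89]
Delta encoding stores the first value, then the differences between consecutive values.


First value: 6
Deltas:
  13 - 6 = 7
  23 - 13 = 10
  36 - 23 = 13
  39 - 36 = 3
  59 - 39 = 20
  62 - 59 = 3
  62 - 62 = 0
  89 - 62 = 27


Delta encoded: [6, 7, 10, 13, 3, 20, 3, 0, 27]


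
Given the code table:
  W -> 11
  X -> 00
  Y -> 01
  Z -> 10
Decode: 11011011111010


Decoding:
11 -> W
01 -> Y
10 -> Z
11 -> W
11 -> W
10 -> Z
10 -> Z


Result: WYZWWZZ


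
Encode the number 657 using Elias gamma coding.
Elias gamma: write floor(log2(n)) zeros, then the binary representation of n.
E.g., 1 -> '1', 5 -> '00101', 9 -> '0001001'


num_bits = floor(log2(657)) + 1 = 10
leading_zeros = num_bits - 1 = 9
binary(657) = 1010010001

Elias gamma(657) = '000000000' + '1010010001' = 0000000001010010001 (19 bits)


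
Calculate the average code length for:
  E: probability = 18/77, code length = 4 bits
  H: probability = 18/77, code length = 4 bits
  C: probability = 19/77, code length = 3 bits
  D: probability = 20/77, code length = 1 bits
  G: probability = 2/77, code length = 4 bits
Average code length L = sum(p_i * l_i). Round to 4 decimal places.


Weighted contributions p_i * l_i:
  E: (18/77) * 4 = 72/77
  H: (18/77) * 4 = 72/77
  C: (19/77) * 3 = 57/77
  D: (20/77) * 1 = 20/77
  G: (2/77) * 4 = 8/77
Sum = (72 + 72 + 57 + 20 + 8)/77 = 229/77

L = 229/77 = 2.9740 bits/symbol


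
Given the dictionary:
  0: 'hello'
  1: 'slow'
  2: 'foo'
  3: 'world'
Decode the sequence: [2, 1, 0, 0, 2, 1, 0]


Look up each index in the dictionary:
  2 -> 'foo'
  1 -> 'slow'
  0 -> 'hello'
  0 -> 'hello'
  2 -> 'foo'
  1 -> 'slow'
  0 -> 'hello'

Decoded: "foo slow hello hello foo slow hello"


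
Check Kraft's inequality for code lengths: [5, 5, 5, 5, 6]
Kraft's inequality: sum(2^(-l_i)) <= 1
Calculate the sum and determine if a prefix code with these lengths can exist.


Sum = 2^(-5) + 2^(-5) + 2^(-5) + 2^(-5) + 2^(-6)
    = 0.03125 + 0.03125 + 0.03125 + 0.03125 + 0.015625
    = 9/64 = 0.140625
Since 0.140625 <= 1, Kraft's inequality IS satisfied.
A prefix code with these lengths CAN exist.

Kraft sum = 0.140625. Satisfied.


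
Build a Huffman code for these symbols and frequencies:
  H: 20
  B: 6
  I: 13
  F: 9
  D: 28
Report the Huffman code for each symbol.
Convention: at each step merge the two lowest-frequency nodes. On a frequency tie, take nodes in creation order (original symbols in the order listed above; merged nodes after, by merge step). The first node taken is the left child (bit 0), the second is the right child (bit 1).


Huffman tree construction:
Step 1: Merge B(6) + F(9) = 15
Step 2: Merge I(13) + (B+F)(15) = 28
Step 3: Merge H(20) + D(28) = 48
Step 4: Merge (I+(B+F))(28) + (H+D)(48) = 76
Read each symbol's code off the tree from the root (left child = 0, right child = 1).

Codes:
  H: 10 (length 2)
  B: 010 (length 3)
  I: 00 (length 2)
  F: 011 (length 3)
  D: 11 (length 2)
Average code length: 167/76 = 2.1974 bits/symbol


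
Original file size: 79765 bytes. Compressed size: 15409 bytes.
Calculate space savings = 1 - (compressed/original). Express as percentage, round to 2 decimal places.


ratio = compressed/original = 15409/79765 = 0.19318
savings = 1 - ratio = 1 - 0.19318 = 0.80682
as a percentage: 0.80682 * 100 = 80.68%

Space savings = 1 - 15409/79765 = 80.68%


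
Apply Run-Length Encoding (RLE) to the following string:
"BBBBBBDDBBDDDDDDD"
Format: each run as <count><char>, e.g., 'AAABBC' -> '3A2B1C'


Scanning runs left to right:
  i=0: run of 'B' x 6 -> '6B'
  i=6: run of 'D' x 2 -> '2D'
  i=8: run of 'B' x 2 -> '2B'
  i=10: run of 'D' x 7 -> '7D'

RLE = 6B2D2B7D


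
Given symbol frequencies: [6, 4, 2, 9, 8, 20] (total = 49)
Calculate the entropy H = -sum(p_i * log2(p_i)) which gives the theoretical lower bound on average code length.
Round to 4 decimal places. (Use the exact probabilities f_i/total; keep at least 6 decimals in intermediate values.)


Per-symbol terms -p_i * log2(p_i) with p_i = f_i/49:
  p = 6/49 = 0.122449: log2(p) = -3.029747, -p*log2(p) = 0.370989
  p = 4/49 = 0.081633: log2(p) = -3.614710, -p*log2(p) = 0.295078
  p = 2/49 = 0.040816: log2(p) = -4.614710, -p*log2(p) = 0.188356
  p = 9/49 = 0.183673: log2(p) = -2.444785, -p*log2(p) = 0.449042
  p = 8/49 = 0.163265: log2(p) = -2.614710, -p*log2(p) = 0.426891
  p = 20/49 = 0.408163: log2(p) = -1.292782, -p*log2(p) = 0.527666
H = 0.370989 + 0.295078 + 0.188356 + 0.449042 + 0.426891 + 0.527666 = 2.258022

H = 2.258 bits/symbol


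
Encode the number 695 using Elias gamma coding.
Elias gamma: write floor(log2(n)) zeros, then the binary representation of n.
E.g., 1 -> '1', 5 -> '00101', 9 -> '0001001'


num_bits = floor(log2(695)) + 1 = 10
leading_zeros = num_bits - 1 = 9
binary(695) = 1010110111

Elias gamma(695) = '000000000' + '1010110111' = 0000000001010110111 (19 bits)


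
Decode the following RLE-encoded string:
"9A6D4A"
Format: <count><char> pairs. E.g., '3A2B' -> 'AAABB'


Expanding each <count><char> pair:
  9A -> 'AAAAAAAAA'
  6D -> 'DDDDDD'
  4A -> 'AAAA'

Decoded = AAAAAAAAADDDDDDAAAA


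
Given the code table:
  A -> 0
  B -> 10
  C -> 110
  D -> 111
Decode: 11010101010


Decoding:
110 -> C
10 -> B
10 -> B
10 -> B
10 -> B


Result: CBBBB


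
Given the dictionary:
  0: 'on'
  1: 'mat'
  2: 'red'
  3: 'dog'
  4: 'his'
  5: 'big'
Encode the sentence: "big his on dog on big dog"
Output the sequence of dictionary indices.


Look up each word in the dictionary:
  'big' -> 5
  'his' -> 4
  'on' -> 0
  'dog' -> 3
  'on' -> 0
  'big' -> 5
  'dog' -> 3

Encoded: [5, 4, 0, 3, 0, 5, 3]


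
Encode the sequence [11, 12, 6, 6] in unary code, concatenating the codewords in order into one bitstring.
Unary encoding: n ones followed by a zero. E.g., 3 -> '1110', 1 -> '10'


Encode each number as n ones followed by a terminating 0:
  11 -> 111111111110 (12 bits)
  12 -> 1111111111110 (13 bits)
  6 -> 1111110 (7 bits)
  6 -> 1111110 (7 bits)
Total length = 12 + 13 + 7 + 7 = 39 bits.

Unary([11, 12, 6, 6]) = 111111111110111111111111011111101111110 (39 bits)


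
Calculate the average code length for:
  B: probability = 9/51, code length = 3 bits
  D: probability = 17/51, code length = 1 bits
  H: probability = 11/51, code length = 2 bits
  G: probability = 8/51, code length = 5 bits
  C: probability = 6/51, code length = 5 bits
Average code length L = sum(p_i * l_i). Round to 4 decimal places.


Weighted contributions p_i * l_i:
  B: (9/51) * 3 = 27/51
  D: (17/51) * 1 = 17/51
  H: (11/51) * 2 = 22/51
  G: (8/51) * 5 = 40/51
  C: (6/51) * 5 = 30/51
Sum = (27 + 17 + 22 + 40 + 30)/51 = 136/51

L = 136/51 = 2.6667 bits/symbol


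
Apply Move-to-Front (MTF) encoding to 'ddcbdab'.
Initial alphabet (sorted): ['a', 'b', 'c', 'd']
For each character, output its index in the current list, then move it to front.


MTF encoding:
'd': index 3 in ['a', 'b', 'c', 'd'] -> ['d', 'a', 'b', 'c']
'd': index 0 in ['d', 'a', 'b', 'c'] -> ['d', 'a', 'b', 'c']
'c': index 3 in ['d', 'a', 'b', 'c'] -> ['c', 'd', 'a', 'b']
'b': index 3 in ['c', 'd', 'a', 'b'] -> ['b', 'c', 'd', 'a']
'd': index 2 in ['b', 'c', 'd', 'a'] -> ['d', 'b', 'c', 'a']
'a': index 3 in ['d', 'b', 'c', 'a'] -> ['a', 'd', 'b', 'c']
'b': index 2 in ['a', 'd', 'b', 'c'] -> ['b', 'a', 'd', 'c']


Output: [3, 0, 3, 3, 2, 3, 2]


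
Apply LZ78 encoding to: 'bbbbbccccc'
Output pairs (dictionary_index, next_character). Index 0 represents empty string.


LZ78 encoding steps:
Dictionary: {0: ''}
Step 1: w='' (idx 0), next='b' -> output (0, 'b'), add 'b' as idx 1
Step 2: w='b' (idx 1), next='b' -> output (1, 'b'), add 'bb' as idx 2
Step 3: w='bb' (idx 2), next='c' -> output (2, 'c'), add 'bbc' as idx 3
Step 4: w='' (idx 0), next='c' -> output (0, 'c'), add 'c' as idx 4
Step 5: w='c' (idx 4), next='c' -> output (4, 'c'), add 'cc' as idx 5
Step 6: w='c' (idx 4), end of input -> output (4, '')


Encoded: [(0, 'b'), (1, 'b'), (2, 'c'), (0, 'c'), (4, 'c'), (4, '')]


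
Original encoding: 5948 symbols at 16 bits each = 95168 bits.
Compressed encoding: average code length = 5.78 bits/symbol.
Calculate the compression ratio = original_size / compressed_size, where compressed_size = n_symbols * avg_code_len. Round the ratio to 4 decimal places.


original_size = n_symbols * orig_bits = 5948 * 16 = 95168 bits
compressed_size = n_symbols * avg_code_len = 5948 * 5.78 = 34379.44 bits
ratio = original_size / compressed_size = 95168 / 34379.44 = 2.7682

Compression ratio = 2.7682


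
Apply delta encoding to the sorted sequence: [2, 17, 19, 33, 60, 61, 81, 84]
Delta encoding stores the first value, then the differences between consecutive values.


First value: 2
Deltas:
  17 - 2 = 15
  19 - 17 = 2
  33 - 19 = 14
  60 - 33 = 27
  61 - 60 = 1
  81 - 61 = 20
  84 - 81 = 3


Delta encoded: [2, 15, 2, 14, 27, 1, 20, 3]


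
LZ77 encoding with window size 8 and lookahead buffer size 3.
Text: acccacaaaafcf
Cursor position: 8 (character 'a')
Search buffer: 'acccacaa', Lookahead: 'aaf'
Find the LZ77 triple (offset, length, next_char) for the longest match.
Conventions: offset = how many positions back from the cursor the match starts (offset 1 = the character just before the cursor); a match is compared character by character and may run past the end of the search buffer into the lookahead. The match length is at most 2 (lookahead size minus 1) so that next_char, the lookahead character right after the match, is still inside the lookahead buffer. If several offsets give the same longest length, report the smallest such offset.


Try each offset into the search buffer:
  offset=1 (pos 7, char 'a'): match length 2
  offset=2 (pos 6, char 'a'): match length 2
  offset=3 (pos 5, char 'c'): match length 0
  offset=4 (pos 4, char 'a'): match length 1
  offset=5 (pos 3, char 'c'): match length 0
  offset=6 (pos 2, char 'c'): match length 0
  offset=7 (pos 1, char 'c'): match length 0
  offset=8 (pos 0, char 'a'): match length 1
Longest match has length 2, found at offsets 1, 2; take the smallest, offset 1.
next_char = character at position 8 + 2 = 10 -> 'f'

Best match: offset=1, length=2 (matching 'aa' starting at position 7)
LZ77 triple: (1, 2, 'f')


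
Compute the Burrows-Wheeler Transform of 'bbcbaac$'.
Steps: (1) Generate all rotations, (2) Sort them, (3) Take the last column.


Rotations (sorted):
  0: $bbcbaac -> last char: c
  1: aac$bbcb -> last char: b
  2: ac$bbcba -> last char: a
  3: baac$bbc -> last char: c
  4: bbcbaac$ -> last char: $
  5: bcbaac$b -> last char: b
  6: c$bbcbaa -> last char: a
  7: cbaac$bb -> last char: b


BWT = cbac$bab


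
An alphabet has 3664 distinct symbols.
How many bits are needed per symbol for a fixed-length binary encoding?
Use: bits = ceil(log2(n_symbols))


log2(3664) = 11.8392
Bracket: 2^11 = 2048 < 3664 <= 2^12 = 4096
So ceil(log2(3664)) = 12

bits = ceil(log2(3664)) = ceil(11.8392) = 12 bits


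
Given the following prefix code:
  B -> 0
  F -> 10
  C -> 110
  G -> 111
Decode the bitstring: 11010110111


Decoding step by step:
Bits 110 -> C
Bits 10 -> F
Bits 110 -> C
Bits 111 -> G


Decoded message: CFCG


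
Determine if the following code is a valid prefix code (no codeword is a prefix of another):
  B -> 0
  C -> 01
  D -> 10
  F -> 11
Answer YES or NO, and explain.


Checking each pair (does one codeword prefix another?):
  B='0' vs C='01': prefix -- VIOLATION

NO -- this is NOT a valid prefix code. B (0) is a prefix of C (01).


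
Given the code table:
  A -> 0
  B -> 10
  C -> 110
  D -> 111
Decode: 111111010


Decoding:
111 -> D
111 -> D
0 -> A
10 -> B


Result: DDAB


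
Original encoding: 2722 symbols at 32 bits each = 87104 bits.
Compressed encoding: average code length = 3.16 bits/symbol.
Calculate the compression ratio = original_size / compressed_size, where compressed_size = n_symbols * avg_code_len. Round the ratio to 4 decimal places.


original_size = n_symbols * orig_bits = 2722 * 32 = 87104 bits
compressed_size = n_symbols * avg_code_len = 2722 * 3.16 = 8601.52 bits
ratio = original_size / compressed_size = 87104 / 8601.52 = 10.1266

Compression ratio = 10.1266


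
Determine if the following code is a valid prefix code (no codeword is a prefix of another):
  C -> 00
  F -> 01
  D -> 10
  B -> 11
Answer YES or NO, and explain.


Checking each pair (does one codeword prefix another?):
  C='00' vs F='01': no prefix
  C='00' vs D='10': no prefix
  C='00' vs B='11': no prefix
  F='01' vs C='00': no prefix
  F='01' vs D='10': no prefix
  F='01' vs B='11': no prefix
  D='10' vs C='00': no prefix
  D='10' vs F='01': no prefix
  D='10' vs B='11': no prefix
  B='11' vs C='00': no prefix
  B='11' vs F='01': no prefix
  B='11' vs D='10': no prefix
No violation found over all pairs.

YES -- this is a valid prefix code. No codeword is a prefix of any other codeword.


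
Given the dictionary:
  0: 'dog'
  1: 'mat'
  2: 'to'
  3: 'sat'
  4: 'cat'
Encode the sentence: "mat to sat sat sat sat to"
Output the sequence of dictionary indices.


Look up each word in the dictionary:
  'mat' -> 1
  'to' -> 2
  'sat' -> 3
  'sat' -> 3
  'sat' -> 3
  'sat' -> 3
  'to' -> 2

Encoded: [1, 2, 3, 3, 3, 3, 2]


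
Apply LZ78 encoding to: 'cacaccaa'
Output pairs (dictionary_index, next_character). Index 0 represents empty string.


LZ78 encoding steps:
Dictionary: {0: ''}
Step 1: w='' (idx 0), next='c' -> output (0, 'c'), add 'c' as idx 1
Step 2: w='' (idx 0), next='a' -> output (0, 'a'), add 'a' as idx 2
Step 3: w='c' (idx 1), next='a' -> output (1, 'a'), add 'ca' as idx 3
Step 4: w='c' (idx 1), next='c' -> output (1, 'c'), add 'cc' as idx 4
Step 5: w='a' (idx 2), next='a' -> output (2, 'a'), add 'aa' as idx 5


Encoded: [(0, 'c'), (0, 'a'), (1, 'a'), (1, 'c'), (2, 'a')]


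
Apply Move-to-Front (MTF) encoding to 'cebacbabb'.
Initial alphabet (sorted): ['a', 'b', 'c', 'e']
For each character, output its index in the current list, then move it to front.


MTF encoding:
'c': index 2 in ['a', 'b', 'c', 'e'] -> ['c', 'a', 'b', 'e']
'e': index 3 in ['c', 'a', 'b', 'e'] -> ['e', 'c', 'a', 'b']
'b': index 3 in ['e', 'c', 'a', 'b'] -> ['b', 'e', 'c', 'a']
'a': index 3 in ['b', 'e', 'c', 'a'] -> ['a', 'b', 'e', 'c']
'c': index 3 in ['a', 'b', 'e', 'c'] -> ['c', 'a', 'b', 'e']
'b': index 2 in ['c', 'a', 'b', 'e'] -> ['b', 'c', 'a', 'e']
'a': index 2 in ['b', 'c', 'a', 'e'] -> ['a', 'b', 'c', 'e']
'b': index 1 in ['a', 'b', 'c', 'e'] -> ['b', 'a', 'c', 'e']
'b': index 0 in ['b', 'a', 'c', 'e'] -> ['b', 'a', 'c', 'e']


Output: [2, 3, 3, 3, 3, 2, 2, 1, 0]


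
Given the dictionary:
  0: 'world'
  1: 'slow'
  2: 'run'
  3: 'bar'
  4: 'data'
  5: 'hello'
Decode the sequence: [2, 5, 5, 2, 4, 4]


Look up each index in the dictionary:
  2 -> 'run'
  5 -> 'hello'
  5 -> 'hello'
  2 -> 'run'
  4 -> 'data'
  4 -> 'data'

Decoded: "run hello hello run data data"


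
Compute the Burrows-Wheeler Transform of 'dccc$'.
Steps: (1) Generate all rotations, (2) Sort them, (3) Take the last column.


Rotations (sorted):
  0: $dccc -> last char: c
  1: c$dcc -> last char: c
  2: cc$dc -> last char: c
  3: ccc$d -> last char: d
  4: dccc$ -> last char: $


BWT = cccd$


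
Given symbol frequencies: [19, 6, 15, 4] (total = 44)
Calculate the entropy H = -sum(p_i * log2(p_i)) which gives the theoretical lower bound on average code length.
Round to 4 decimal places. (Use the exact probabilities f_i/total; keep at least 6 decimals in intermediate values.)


Per-symbol terms -p_i * log2(p_i) with p_i = f_i/44:
  p = 19/44 = 0.431818: log2(p) = -1.211504, -p*log2(p) = 0.523149
  p = 6/44 = 0.136364: log2(p) = -2.874469, -p*log2(p) = 0.391973
  p = 15/44 = 0.340909: log2(p) = -1.552541, -p*log2(p) = 0.529275
  p = 4/44 = 0.090909: log2(p) = -3.459432, -p*log2(p) = 0.314494
H = 0.523149 + 0.391973 + 0.529275 + 0.314494 = 1.758891

H = 1.7589 bits/symbol


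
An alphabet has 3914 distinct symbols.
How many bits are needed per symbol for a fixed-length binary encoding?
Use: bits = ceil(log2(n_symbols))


log2(3914) = 11.9344
Bracket: 2^11 = 2048 < 3914 <= 2^12 = 4096
So ceil(log2(3914)) = 12

bits = ceil(log2(3914)) = ceil(11.9344) = 12 bits


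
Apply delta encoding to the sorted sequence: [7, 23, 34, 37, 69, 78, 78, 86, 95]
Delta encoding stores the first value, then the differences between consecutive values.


First value: 7
Deltas:
  23 - 7 = 16
  34 - 23 = 11
  37 - 34 = 3
  69 - 37 = 32
  78 - 69 = 9
  78 - 78 = 0
  86 - 78 = 8
  95 - 86 = 9


Delta encoded: [7, 16, 11, 3, 32, 9, 0, 8, 9]


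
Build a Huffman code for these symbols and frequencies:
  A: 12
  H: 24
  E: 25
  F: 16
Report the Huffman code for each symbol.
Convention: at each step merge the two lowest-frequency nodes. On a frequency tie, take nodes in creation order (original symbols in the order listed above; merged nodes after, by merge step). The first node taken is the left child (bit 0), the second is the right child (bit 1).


Huffman tree construction:
Step 1: Merge A(12) + F(16) = 28
Step 2: Merge H(24) + E(25) = 49
Step 3: Merge (A+F)(28) + (H+E)(49) = 77
Read each symbol's code off the tree from the root (left child = 0, right child = 1).

Codes:
  A: 00 (length 2)
  H: 10 (length 2)
  E: 11 (length 2)
  F: 01 (length 2)
Average code length: 154/77 = 2.0000 bits/symbol


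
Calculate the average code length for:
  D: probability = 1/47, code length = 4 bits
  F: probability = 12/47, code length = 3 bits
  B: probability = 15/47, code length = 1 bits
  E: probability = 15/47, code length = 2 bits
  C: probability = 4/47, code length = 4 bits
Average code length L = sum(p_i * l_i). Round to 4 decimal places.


Weighted contributions p_i * l_i:
  D: (1/47) * 4 = 4/47
  F: (12/47) * 3 = 36/47
  B: (15/47) * 1 = 15/47
  E: (15/47) * 2 = 30/47
  C: (4/47) * 4 = 16/47
Sum = (4 + 36 + 15 + 30 + 16)/47 = 101/47

L = 101/47 = 2.1489 bits/symbol


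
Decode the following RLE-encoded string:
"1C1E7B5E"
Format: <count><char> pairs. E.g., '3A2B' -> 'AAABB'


Expanding each <count><char> pair:
  1C -> 'C'
  1E -> 'E'
  7B -> 'BBBBBBB'
  5E -> 'EEEEE'

Decoded = CEBBBBBBBEEEEE


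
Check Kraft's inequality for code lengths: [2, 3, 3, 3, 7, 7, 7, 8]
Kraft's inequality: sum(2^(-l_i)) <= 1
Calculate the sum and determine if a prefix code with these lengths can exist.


Sum = 2^(-2) + 2^(-3) + 2^(-3) + 2^(-3) + 2^(-7) + 2^(-7) + 2^(-7) + 2^(-8)
    = 0.25 + 0.125 + 0.125 + 0.125 + 0.0078125 + 0.0078125 + 0.0078125 + 0.00390625
    = 167/256 = 0.65234375
Since 0.65234375 <= 1, Kraft's inequality IS satisfied.
A prefix code with these lengths CAN exist.

Kraft sum = 0.65234375. Satisfied.


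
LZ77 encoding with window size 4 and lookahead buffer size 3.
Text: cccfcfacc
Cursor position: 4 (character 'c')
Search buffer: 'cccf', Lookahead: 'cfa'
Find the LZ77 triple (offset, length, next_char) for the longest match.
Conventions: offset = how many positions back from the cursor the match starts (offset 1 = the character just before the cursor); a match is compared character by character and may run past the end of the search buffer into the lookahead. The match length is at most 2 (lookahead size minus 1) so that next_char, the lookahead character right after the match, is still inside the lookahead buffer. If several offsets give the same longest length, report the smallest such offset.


Try each offset into the search buffer:
  offset=1 (pos 3, char 'f'): match length 0
  offset=2 (pos 2, char 'c'): match length 2
  offset=3 (pos 1, char 'c'): match length 1
  offset=4 (pos 0, char 'c'): match length 1
Longest match has length 2 at offset 2.
next_char = character at position 4 + 2 = 6 -> 'a'

Best match: offset=2, length=2 (matching 'cf' starting at position 2)
LZ77 triple: (2, 2, 'a')


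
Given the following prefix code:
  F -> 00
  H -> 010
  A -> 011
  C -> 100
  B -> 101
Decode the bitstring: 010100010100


Decoding step by step:
Bits 010 -> H
Bits 100 -> C
Bits 010 -> H
Bits 100 -> C


Decoded message: HCHC


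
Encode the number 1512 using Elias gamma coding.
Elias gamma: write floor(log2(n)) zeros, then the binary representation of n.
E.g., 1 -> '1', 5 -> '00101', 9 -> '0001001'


num_bits = floor(log2(1512)) + 1 = 11
leading_zeros = num_bits - 1 = 10
binary(1512) = 10111101000

Elias gamma(1512) = '0000000000' + '10111101000' = 000000000010111101000 (21 bits)


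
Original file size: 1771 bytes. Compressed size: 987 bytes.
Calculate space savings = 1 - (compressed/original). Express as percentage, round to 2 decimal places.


ratio = compressed/original = 987/1771 = 0.557312
savings = 1 - ratio = 1 - 0.557312 = 0.442688
as a percentage: 0.442688 * 100 = 44.27%

Space savings = 1 - 987/1771 = 44.27%


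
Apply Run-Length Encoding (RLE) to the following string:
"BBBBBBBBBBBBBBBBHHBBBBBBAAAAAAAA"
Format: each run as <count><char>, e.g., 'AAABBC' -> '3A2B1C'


Scanning runs left to right:
  i=0: run of 'B' x 16 -> '16B'
  i=16: run of 'H' x 2 -> '2H'
  i=18: run of 'B' x 6 -> '6B'
  i=24: run of 'A' x 8 -> '8A'

RLE = 16B2H6B8A


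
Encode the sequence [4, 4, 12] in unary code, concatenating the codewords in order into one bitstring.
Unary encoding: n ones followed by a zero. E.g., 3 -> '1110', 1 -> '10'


Encode each number as n ones followed by a terminating 0:
  4 -> 11110 (5 bits)
  4 -> 11110 (5 bits)
  12 -> 1111111111110 (13 bits)
Total length = 5 + 5 + 13 = 23 bits.

Unary([4, 4, 12]) = 11110111101111111111110 (23 bits)


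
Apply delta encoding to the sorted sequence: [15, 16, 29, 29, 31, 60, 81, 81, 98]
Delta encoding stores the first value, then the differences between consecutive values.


First value: 15
Deltas:
  16 - 15 = 1
  29 - 16 = 13
  29 - 29 = 0
  31 - 29 = 2
  60 - 31 = 29
  81 - 60 = 21
  81 - 81 = 0
  98 - 81 = 17


Delta encoded: [15, 1, 13, 0, 2, 29, 21, 0, 17]


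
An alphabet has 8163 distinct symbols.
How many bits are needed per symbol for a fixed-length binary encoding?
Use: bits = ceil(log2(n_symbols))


log2(8163) = 12.9949
Bracket: 2^12 = 4096 < 8163 <= 2^13 = 8192
So ceil(log2(8163)) = 13

bits = ceil(log2(8163)) = ceil(12.9949) = 13 bits


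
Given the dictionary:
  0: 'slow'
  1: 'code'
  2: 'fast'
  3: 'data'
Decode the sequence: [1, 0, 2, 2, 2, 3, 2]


Look up each index in the dictionary:
  1 -> 'code'
  0 -> 'slow'
  2 -> 'fast'
  2 -> 'fast'
  2 -> 'fast'
  3 -> 'data'
  2 -> 'fast'

Decoded: "code slow fast fast fast data fast"


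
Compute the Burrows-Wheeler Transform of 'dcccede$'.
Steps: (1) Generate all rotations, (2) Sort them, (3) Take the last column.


Rotations (sorted):
  0: $dcccede -> last char: e
  1: cccede$d -> last char: d
  2: ccede$dc -> last char: c
  3: cede$dcc -> last char: c
  4: dcccede$ -> last char: $
  5: de$dccce -> last char: e
  6: e$dccced -> last char: d
  7: ede$dccc -> last char: c


BWT = edcc$edc


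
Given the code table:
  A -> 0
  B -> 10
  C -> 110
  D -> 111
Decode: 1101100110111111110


Decoding:
110 -> C
110 -> C
0 -> A
110 -> C
111 -> D
111 -> D
110 -> C


Result: CCACDDC


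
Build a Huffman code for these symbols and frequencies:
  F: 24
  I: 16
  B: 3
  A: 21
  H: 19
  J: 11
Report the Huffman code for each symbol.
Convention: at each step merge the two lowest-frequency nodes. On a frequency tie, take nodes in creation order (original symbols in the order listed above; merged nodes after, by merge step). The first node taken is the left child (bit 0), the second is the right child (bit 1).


Huffman tree construction:
Step 1: Merge B(3) + J(11) = 14
Step 2: Merge (B+J)(14) + I(16) = 30
Step 3: Merge H(19) + A(21) = 40
Step 4: Merge F(24) + ((B+J)+I)(30) = 54
Step 5: Merge (H+A)(40) + (F+((B+J)+I))(54) = 94
Read each symbol's code off the tree from the root (left child = 0, right child = 1).

Codes:
  F: 10 (length 2)
  I: 111 (length 3)
  B: 1100 (length 4)
  A: 01 (length 2)
  H: 00 (length 2)
  J: 1101 (length 4)
Average code length: 232/94 = 2.4681 bits/symbol


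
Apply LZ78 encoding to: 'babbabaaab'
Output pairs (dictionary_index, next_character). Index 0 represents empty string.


LZ78 encoding steps:
Dictionary: {0: ''}
Step 1: w='' (idx 0), next='b' -> output (0, 'b'), add 'b' as idx 1
Step 2: w='' (idx 0), next='a' -> output (0, 'a'), add 'a' as idx 2
Step 3: w='b' (idx 1), next='b' -> output (1, 'b'), add 'bb' as idx 3
Step 4: w='a' (idx 2), next='b' -> output (2, 'b'), add 'ab' as idx 4
Step 5: w='a' (idx 2), next='a' -> output (2, 'a'), add 'aa' as idx 5
Step 6: w='ab' (idx 4), end of input -> output (4, '')


Encoded: [(0, 'b'), (0, 'a'), (1, 'b'), (2, 'b'), (2, 'a'), (4, '')]


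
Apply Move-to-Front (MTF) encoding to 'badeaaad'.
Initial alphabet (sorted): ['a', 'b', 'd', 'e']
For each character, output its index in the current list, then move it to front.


MTF encoding:
'b': index 1 in ['a', 'b', 'd', 'e'] -> ['b', 'a', 'd', 'e']
'a': index 1 in ['b', 'a', 'd', 'e'] -> ['a', 'b', 'd', 'e']
'd': index 2 in ['a', 'b', 'd', 'e'] -> ['d', 'a', 'b', 'e']
'e': index 3 in ['d', 'a', 'b', 'e'] -> ['e', 'd', 'a', 'b']
'a': index 2 in ['e', 'd', 'a', 'b'] -> ['a', 'e', 'd', 'b']
'a': index 0 in ['a', 'e', 'd', 'b'] -> ['a', 'e', 'd', 'b']
'a': index 0 in ['a', 'e', 'd', 'b'] -> ['a', 'e', 'd', 'b']
'd': index 2 in ['a', 'e', 'd', 'b'] -> ['d', 'a', 'e', 'b']


Output: [1, 1, 2, 3, 2, 0, 0, 2]
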